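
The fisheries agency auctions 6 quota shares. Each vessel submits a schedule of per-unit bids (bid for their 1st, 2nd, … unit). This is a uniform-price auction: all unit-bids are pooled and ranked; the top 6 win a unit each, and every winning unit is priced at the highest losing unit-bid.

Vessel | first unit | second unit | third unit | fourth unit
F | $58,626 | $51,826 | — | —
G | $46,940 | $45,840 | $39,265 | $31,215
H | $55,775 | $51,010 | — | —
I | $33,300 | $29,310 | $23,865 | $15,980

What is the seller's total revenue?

Pooled unit-bids ranked (top 6): 58,626 (F-1), 55,775 (H-1), 51,826 (F-2), 51,010 (H-2), 46,940 (G-1), 45,840 (G-2)
First bid not allocated: $39,265.
Allocation: F 2, G 2, H 2. Every unit priced at $39,265.
Revenue = 6 × 39,265 = $235,590.

Total revenue: $235,590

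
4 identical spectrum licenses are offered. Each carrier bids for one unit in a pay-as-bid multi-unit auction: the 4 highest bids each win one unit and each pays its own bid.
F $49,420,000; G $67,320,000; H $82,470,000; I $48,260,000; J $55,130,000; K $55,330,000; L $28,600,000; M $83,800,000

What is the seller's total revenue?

Total revenue: $288,920,000

Bids ranked high→low: 83,800,000 (M), 82,470,000 (H), 67,320,000 (G), 55,330,000 (K), 55,130,000 (J), 49,420,000 (F), …
Winners (4 units): M, H, G, K.
Total revenue = 83,800,000 + 82,470,000 + 67,320,000 + 55,330,000 = $288,920,000.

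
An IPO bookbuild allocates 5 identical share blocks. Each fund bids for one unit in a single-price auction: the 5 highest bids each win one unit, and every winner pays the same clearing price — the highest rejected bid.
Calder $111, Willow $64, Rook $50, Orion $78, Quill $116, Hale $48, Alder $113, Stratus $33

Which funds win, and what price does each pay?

Quill, Alder, Calder, Orion, Willow; each pays $50

Bids ranked high→low: 116 (Quill), 113 (Alder), 111 (Calder), 78 (Orion), 64 (Willow), 50 (Rook), 48 (Hale), …
Top 5: Quill, Alder, Calder, Orion, Willow.
Highest unsuccessful bid: $50 → clearing price.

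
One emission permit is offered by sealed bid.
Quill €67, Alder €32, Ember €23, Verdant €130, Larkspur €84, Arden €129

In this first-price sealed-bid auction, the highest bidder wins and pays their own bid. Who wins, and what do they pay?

First-price sealed-bid auction: the highest bidder wins and pays their own bid.
Bids in order: 130 (Verdant) > 129 (Arden) > 84 (Larkspur) > 67 (Quill) > 32 (Alder) > 23 (Ember)
Verdant is highest → pays own bid, €130.

Verdant pays €130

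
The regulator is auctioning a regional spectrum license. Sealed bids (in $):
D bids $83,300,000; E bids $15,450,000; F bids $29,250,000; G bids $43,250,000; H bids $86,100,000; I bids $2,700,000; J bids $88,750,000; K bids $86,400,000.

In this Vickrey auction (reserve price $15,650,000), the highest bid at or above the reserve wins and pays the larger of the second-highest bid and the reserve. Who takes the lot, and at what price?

J pays $86,400,000

Rule: the highest bid at or above the reserve wins and pays the larger of the second-highest bid and the reserve.
Bids in order: 88,750,000 (J) > 86,400,000 (K) > 86,100,000 (H) > 83,300,000 (D) > 43,250,000 (G) > 29,250,000 (F) > …
J has the top bid at or above the reserve ($88,750,000).
Second-highest bid $86,400,000 exceeds the reserve $15,650,000 → payment $86,400,000.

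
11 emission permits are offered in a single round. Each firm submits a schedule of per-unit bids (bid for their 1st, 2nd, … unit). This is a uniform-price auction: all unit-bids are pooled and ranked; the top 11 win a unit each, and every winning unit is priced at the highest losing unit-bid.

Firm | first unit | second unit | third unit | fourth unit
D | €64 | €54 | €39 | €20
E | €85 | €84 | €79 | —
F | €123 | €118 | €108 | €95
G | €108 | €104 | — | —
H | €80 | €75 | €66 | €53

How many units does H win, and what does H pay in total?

H: 2 units, pays €132

Merging the schedules and taking the best 11: 123 (F-1), 118 (F-2), 108 (F-3), 108 (G-1), 104 (G-2), 95 (F-4), 85 (E-1), 84 (E-2), 80 (H-1), 79 (E-3), 75 (H-2)
Highest rejected unit-bid = €66.
H wins 2 unit(s) at €66 each.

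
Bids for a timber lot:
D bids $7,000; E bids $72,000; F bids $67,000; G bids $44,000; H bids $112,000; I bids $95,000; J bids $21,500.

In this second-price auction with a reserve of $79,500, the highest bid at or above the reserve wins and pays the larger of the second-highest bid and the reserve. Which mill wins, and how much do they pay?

Second-price auction with a reserve of $79,500: the highest bid at or above the reserve wins and pays the larger of the second-highest bid and the reserve.
Bids in order: 112,000 (H) > 95,000 (I) > 72,000 (E) > 67,000 (F) > 44,000 (G) > 21,500 (J) > …
Highest eligible bid: H at $112,000.
max(second-highest $95,000, reserve $79,500) = $95,000; the reserve does not bind.

H pays $95,000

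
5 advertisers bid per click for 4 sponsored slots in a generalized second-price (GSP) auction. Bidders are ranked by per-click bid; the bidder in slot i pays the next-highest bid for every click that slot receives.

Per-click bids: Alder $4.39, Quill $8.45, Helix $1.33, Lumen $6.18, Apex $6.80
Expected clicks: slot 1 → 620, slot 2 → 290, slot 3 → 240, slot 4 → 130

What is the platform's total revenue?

Total revenue: $7234.70

Per-click bids in order: $8.45 (Quill) > $6.80 (Apex) > $6.18 (Lumen) > $4.39 (Alder) > $1.33 (Helix)
Slot 1: Quill pays $6.80 × 620 = $4216.00
Slot 2: Apex pays $6.18 × 290 = $1792.20
Slot 3: Lumen pays $4.39 × 240 = $1053.60
Slot 4: Alder pays $1.33 × 130 = $172.90
Total = $7234.70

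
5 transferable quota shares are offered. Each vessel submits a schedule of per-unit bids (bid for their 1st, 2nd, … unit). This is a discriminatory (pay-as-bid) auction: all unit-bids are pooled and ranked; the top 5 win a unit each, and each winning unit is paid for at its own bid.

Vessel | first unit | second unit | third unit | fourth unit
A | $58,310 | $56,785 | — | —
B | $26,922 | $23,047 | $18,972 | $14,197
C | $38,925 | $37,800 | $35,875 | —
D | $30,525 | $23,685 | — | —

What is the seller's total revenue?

Total revenue: $227,695

Merging the schedules and taking the best 5: 58,310 (A-1), 56,785 (A-2), 38,925 (C-1), 37,800 (C-2), 35,875 (C-3)
Next rejected bid: $30,525 (not a price — pay-as-bid).
Each winning unit pays its own bid.
Revenue = 58,310 + 56,785 + 38,925 + 37,800 + 35,875 = $227,695.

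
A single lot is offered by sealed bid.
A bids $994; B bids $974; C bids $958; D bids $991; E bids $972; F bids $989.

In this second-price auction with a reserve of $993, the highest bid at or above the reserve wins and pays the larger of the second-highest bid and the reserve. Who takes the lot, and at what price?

Rule: the highest bid at or above the reserve wins and pays the larger of the second-highest bid and the reserve.
Sorting bids: 994 (A) > 991 (D) > 989 (F) > 974 (B) > 972 (E) > 958 (C)
Highest eligible bid: A at $994.
Second-highest bid $991 is below the reserve $993, so the reserve binds → payment $993.

A pays $993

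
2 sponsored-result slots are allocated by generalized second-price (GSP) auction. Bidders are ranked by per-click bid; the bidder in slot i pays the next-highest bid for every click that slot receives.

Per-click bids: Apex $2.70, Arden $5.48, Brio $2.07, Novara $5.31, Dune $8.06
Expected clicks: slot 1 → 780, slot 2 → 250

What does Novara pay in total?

Per-click bids in order: $8.06 (Dune) > $5.48 (Arden) > $5.31 (Novara) > …
Novara ranks below slot 2 → no slot, pays nothing.

Novara pays $0.00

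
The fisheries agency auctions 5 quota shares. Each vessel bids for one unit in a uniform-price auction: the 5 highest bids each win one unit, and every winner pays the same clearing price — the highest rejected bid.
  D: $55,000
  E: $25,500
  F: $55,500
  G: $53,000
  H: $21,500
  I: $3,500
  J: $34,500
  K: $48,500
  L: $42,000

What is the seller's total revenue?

Total revenue: $172,500

Ordering the bids: 55,500 (F), 55,000 (D), 53,000 (G), 48,500 (K), 42,000 (L), 34,500 (J), 25,500 (E), …
Winners (5 units): F, D, G, K, L.
First losing bid is J's $34,500, which sets the uniform price.
Total revenue = 5 × $34,500 = $172,500.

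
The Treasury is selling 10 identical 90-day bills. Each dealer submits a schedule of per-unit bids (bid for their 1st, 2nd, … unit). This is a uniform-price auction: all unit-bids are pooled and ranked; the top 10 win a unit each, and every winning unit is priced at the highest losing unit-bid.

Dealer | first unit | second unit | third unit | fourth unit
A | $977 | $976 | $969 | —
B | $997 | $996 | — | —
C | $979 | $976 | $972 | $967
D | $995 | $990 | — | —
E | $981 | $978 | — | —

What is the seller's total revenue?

Pooled unit-bids ranked (top 10): 997 (B-1), 996 (B-2), 995 (D-1), 990 (D-2), 981 (E-1), 979 (C-1), 978 (E-2), 977 (A-1), 976 (A-2), 976 (C-2)
The (k+1)-th unit-bid is $972.
Allocation: A 2, B 2, C 2, D 2, E 2. Every unit priced at $972.
Revenue = 10 × 972 = $9,720.

Total revenue: $9,720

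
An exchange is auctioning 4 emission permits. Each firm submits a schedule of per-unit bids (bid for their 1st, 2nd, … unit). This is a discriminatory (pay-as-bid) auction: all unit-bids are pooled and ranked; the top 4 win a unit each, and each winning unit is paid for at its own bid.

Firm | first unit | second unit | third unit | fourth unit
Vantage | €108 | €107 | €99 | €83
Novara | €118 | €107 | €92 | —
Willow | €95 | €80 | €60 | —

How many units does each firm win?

Pooled unit-bids ranked (top 4): 118 (Novara-1), 108 (Vantage-1), 107 (Vantage-2), 107 (Novara-2)
Next rejected bid: €99 (not a price — pay-as-bid).
Allocation: Novara 2, Vantage 2.

Novara 2, Vantage 2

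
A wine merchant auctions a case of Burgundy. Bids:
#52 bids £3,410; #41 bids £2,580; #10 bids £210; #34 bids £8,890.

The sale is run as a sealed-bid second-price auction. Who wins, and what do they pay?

#34 pays £3,410

Bids ranked: 8,890 (#34) > 3,410 (#52) > 2,580 (#41) > 210 (#10)
Second-price: #34 pays #52's bid of £3,410.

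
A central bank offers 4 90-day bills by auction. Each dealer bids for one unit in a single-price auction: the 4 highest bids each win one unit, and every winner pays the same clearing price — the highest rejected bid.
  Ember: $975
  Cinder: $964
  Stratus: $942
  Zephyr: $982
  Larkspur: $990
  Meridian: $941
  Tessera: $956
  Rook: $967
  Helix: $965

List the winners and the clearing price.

Larkspur, Zephyr, Ember, Rook; each pays $965

Ordering the bids: 990 (Larkspur), 982 (Zephyr), 975 (Ember), 967 (Rook), 965 (Helix), 964 (Cinder), …
Winners (4 units): Larkspur, Zephyr, Ember, Rook.
Clearing price = highest rejected bid = $965.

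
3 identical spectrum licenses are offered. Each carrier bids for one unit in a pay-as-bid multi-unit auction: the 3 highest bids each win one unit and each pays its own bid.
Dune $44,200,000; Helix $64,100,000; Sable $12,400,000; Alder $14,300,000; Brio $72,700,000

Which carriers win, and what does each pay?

Brio $72,700,000, Helix $64,100,000, Dune $44,200,000

Sorting: 72,700,000 (Brio), 64,100,000 (Helix), 44,200,000 (Dune), 14,300,000 (Alder), 12,400,000 (Sable)
Winners (3 units): Brio, Helix, Dune.
Each winner pays its own bid: Brio $72,700,000, Helix $64,100,000, Dune $44,200,000.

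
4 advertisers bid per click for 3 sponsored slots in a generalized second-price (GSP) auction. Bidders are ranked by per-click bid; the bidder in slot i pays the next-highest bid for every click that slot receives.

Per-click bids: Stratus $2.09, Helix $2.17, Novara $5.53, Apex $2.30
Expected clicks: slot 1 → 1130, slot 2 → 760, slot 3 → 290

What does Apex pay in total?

Sorting advertisers: $5.53 (Novara) > $2.30 (Apex) > $2.17 (Helix) > $2.09 (Stratus)
Apex holds slot 2 → pays next bid $2.17 × 760 clicks = $1649.20.

Apex pays $1649.20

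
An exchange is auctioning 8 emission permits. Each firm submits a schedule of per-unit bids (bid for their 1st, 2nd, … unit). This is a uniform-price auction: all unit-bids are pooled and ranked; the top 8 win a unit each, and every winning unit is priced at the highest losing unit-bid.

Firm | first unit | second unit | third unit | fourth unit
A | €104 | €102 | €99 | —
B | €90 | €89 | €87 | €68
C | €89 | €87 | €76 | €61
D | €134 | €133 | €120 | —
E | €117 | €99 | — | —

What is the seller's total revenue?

All unit-bids, highest first — top 8: 134 (D-1), 133 (D-2), 120 (D-3), 117 (E-1), 104 (A-1), 102 (A-2), 99 (A-3), 99 (E-2)
The (k+1)-th unit-bid is €90.
Allocation: A 3, D 3, E 2. Every unit priced at €90.
Revenue = 8 × 90 = €720.

Total revenue: €720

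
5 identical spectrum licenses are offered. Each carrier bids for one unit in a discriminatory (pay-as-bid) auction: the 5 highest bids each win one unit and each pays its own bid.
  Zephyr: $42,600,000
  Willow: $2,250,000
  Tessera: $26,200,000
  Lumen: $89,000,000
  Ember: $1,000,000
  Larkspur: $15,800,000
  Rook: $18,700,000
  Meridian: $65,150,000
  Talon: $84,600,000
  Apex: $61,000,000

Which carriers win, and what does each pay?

Lumen $89,000,000, Talon $84,600,000, Meridian $65,150,000, Apex $61,000,000, Zephyr $42,600,000

Sorting: 89,000,000 (Lumen), 84,600,000 (Talon), 65,150,000 (Meridian), 61,000,000 (Apex), 42,600,000 (Zephyr), 26,200,000 (Tessera), 18,700,000 (Rook), …
Top 5: Lumen, Talon, Meridian, Apex, Zephyr.
Each winner pays its own bid: Lumen $89,000,000, Talon $84,600,000, Meridian $65,150,000, Apex $61,000,000, Zephyr $42,600,000.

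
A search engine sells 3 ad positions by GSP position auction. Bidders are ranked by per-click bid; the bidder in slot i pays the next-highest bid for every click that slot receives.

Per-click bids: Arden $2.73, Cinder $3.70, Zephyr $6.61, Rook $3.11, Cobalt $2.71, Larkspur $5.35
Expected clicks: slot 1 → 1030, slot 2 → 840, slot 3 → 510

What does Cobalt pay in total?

Ranked by bid: $6.61 (Zephyr) > $5.35 (Larkspur) > $3.70 (Cinder) > $3.11 (Rook) > …
Cobalt ranks below slot 3 → no slot, pays nothing.

Cobalt pays $0.00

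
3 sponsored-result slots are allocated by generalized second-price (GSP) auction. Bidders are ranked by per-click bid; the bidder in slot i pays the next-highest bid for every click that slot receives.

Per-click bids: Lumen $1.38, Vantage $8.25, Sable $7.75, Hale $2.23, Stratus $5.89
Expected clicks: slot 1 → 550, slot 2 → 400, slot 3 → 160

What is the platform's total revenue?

Total revenue: $6975.30

Per-click bids in order: $8.25 (Vantage) > $7.75 (Sable) > $5.89 (Stratus) > $2.23 (Hale) > …
Slot 1: Vantage pays $7.75 × 550 = $4262.50
Slot 2: Sable pays $5.89 × 400 = $2356.00
Slot 3: Stratus pays $2.23 × 160 = $356.80
Total = $6975.30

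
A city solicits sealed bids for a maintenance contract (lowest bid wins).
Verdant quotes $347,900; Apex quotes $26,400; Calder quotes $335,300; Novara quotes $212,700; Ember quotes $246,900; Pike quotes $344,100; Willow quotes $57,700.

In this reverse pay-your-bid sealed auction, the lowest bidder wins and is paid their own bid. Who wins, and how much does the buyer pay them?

Apex is paid $26,400

Bids in order: 26,400 (Apex) < 57,700 (Willow) < 212,700 (Novara) < 246,900 (Ember) < 335,300 (Calder) < 344,100 (Pike) < …
Apex has the lowest bid and is paid exactly that: $26,400.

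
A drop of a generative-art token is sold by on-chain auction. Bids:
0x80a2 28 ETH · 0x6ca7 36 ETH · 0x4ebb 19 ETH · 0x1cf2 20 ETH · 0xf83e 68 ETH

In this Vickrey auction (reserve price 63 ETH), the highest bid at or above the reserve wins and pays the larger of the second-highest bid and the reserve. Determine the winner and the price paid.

Sorting bids: 68 (0xf83e) > 36 (0x6ca7) > 28 (0x80a2) > 20 (0x1cf2) > 19 (0x4ebb)
Highest eligible bid: 0xf83e at 68 ETH.
Second-highest bid 36 ETH is below the reserve 63 ETH, so the reserve binds → payment 63 ETH.

0xf83e pays 63 ETH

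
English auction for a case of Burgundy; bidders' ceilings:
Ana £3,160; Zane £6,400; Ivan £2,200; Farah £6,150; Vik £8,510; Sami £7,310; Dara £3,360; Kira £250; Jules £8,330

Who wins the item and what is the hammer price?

Sorting limits: 8,510 (Vik) > 8,330 (Jules) > 7,310 (Sami) > 6,400 (Zane) > 6,150 (Farah) > 3,360 (Dara) > …
Bidding ends when Jules exits at £8,330; Vik takes it.

Vik wins at £8,330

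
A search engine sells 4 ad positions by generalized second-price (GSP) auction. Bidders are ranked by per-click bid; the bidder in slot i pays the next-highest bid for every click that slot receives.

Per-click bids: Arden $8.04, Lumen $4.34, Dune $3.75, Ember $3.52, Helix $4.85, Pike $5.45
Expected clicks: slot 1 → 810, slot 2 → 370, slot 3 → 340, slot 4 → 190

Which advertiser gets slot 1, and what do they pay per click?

Arden; $5.45 per click

Sorting advertisers: $8.04 (Arden) > $5.45 (Pike) > $4.85 (Helix) > $4.34 (Lumen) > $3.75 (Dune) > …
Slot 1 goes to the first-ranked bidder, Arden, who pays the next bid down: $5.45/click.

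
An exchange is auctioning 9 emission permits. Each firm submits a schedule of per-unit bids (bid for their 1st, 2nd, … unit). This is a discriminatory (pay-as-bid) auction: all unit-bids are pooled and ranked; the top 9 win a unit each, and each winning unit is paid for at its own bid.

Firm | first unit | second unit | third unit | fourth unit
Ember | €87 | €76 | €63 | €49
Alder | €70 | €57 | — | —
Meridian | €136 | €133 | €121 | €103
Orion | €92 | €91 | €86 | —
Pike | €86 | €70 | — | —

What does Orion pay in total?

Pooled unit-bids ranked (top 9): 136 (Meridian-1), 133 (Meridian-2), 121 (Meridian-3), 103 (Meridian-4), 92 (Orion-1), 91 (Orion-2), 87 (Ember-1), 86 (Orion-3), 86 (Pike-1)
Next rejected bid: €76 (not a price — pay-as-bid).
Orion's winning unit-bids: 92 + 91 + 86 = €269.

Orion pays €269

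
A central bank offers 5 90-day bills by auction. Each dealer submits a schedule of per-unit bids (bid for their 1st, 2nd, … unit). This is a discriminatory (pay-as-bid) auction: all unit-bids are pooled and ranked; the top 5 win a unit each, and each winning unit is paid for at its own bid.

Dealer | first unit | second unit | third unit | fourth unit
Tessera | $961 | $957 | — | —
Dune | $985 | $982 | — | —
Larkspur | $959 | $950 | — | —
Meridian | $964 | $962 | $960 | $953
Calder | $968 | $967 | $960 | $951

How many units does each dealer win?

Merging the schedules and taking the best 5: 985 (Dune-1), 982 (Dune-2), 968 (Calder-1), 967 (Calder-2), 964 (Meridian-1)
Next rejected bid: $962 (not a price — pay-as-bid).
Allocation: Calder 2, Dune 2, Meridian 1.

Calder 2, Dune 2, Meridian 1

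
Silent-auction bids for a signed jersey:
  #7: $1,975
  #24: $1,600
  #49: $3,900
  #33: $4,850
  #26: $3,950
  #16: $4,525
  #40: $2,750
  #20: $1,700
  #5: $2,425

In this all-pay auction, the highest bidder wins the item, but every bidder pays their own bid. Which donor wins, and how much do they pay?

#33 pays $4,850

Bids in order: 4,850 (#33) > 4,525 (#16) > 3,950 (#26) > 3,900 (#49) > 2,750 (#40) > 2,425 (#5) > …
#33 wins with the top bid; all bids are sunk regardless.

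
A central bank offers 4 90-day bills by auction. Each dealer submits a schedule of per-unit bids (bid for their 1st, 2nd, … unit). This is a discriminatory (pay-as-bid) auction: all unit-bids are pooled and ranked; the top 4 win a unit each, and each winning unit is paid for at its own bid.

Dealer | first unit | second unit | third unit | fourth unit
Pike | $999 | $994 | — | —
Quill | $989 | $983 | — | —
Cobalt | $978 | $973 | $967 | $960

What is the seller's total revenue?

Merging the schedules and taking the best 4: 999 (Pike-1), 994 (Pike-2), 989 (Quill-1), 983 (Quill-2)
Next rejected bid: $978 (not a price — pay-as-bid).
Each winning unit pays its own bid.
Revenue = 999 + 994 + 989 + 983 = $3,965.

Total revenue: $3,965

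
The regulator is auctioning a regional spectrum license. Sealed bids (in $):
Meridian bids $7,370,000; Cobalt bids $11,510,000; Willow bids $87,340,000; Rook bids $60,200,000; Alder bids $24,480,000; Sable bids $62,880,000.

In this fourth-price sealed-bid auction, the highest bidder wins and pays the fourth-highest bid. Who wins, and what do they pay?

Willow pays $24,480,000

Bids ranked: 87,340,000 (Willow) > 62,880,000 (Sable) > 60,200,000 (Rook) > 24,480,000 (Alder) > 11,510,000 (Cobalt) > 7,370,000 (Meridian)
Willow is highest; pays the fourth-highest bid, $24,480,000.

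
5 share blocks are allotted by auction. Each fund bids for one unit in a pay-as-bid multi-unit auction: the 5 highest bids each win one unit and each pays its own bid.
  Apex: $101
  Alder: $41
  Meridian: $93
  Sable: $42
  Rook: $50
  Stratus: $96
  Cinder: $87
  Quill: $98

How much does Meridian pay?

Bids ranked high→low: 101 (Apex), 98 (Quill), 96 (Stratus), 93 (Meridian), 87 (Cinder), 50 (Rook), 42 (Sable), …
The 5 highest are Apex, Quill, Stratus, Meridian, Cinder.
Meridian wins → own bid $93.

Meridian pays $93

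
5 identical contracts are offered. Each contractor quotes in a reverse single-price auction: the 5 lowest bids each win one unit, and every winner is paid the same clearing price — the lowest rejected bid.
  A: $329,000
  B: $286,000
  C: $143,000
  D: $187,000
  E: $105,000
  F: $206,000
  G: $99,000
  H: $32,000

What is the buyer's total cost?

Sorting: 32,000 (H), 99,000 (G), 105,000 (E), 143,000 (C), 187,000 (D), 206,000 (F), 286,000 (B), …
Lowest 5: H, G, E, C, D.
Lowest unsuccessful bid: $206,000 → clearing price.
Total cost = 5 × $206,000 = $1,030,000.

Total cost: $1,030,000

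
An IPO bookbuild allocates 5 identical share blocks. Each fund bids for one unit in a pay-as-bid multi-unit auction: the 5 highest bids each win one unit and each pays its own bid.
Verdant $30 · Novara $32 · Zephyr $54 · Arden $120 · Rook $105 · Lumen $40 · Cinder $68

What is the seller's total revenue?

Total revenue: $387

Sorting: 120 (Arden), 105 (Rook), 68 (Cinder), 54 (Zephyr), 40 (Lumen), 32 (Novara), 30 (Verdant)
Winners (5 units): Arden, Rook, Cinder, Zephyr, Lumen.
Total revenue = 120 + 105 + 68 + 54 + 40 = $387.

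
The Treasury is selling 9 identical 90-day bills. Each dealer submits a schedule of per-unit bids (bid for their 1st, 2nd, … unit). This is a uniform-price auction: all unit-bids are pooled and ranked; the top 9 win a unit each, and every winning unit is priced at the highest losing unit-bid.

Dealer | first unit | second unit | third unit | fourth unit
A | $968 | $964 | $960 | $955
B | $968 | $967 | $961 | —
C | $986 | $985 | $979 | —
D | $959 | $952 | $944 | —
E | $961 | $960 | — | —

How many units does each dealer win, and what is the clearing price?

A 2, B 3, C 3, E 1; clearing price $960

Merging the schedules and taking the best 9: 986 (C-1), 985 (C-2), 979 (C-3), 968 (A-1), 968 (B-1), 967 (B-2), 964 (A-2), 961 (B-3), 961 (E-1)
Highest rejected unit-bid = $960.
Allocation: A 2, B 3, C 3, E 1.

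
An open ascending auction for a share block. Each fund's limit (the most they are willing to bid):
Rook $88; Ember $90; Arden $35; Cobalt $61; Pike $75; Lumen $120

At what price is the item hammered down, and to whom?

Open ascending-bid auction: the price rises until one bidder remains; the winner pays the price at which the last rival dropped out.
Limits in order: 120 (Lumen) > 90 (Ember) > 88 (Rook) > 75 (Pike) > 61 (Cobalt) > 35 (Arden)
Once the price passes $90, only Lumen is left; the hammer falls at Ember's limit of $90.

Lumen wins at $90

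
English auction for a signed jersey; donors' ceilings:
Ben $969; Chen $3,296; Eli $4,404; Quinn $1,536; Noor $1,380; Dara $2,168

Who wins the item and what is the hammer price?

Eli wins at $3,296

Rule: the price rises until one bidder remains; the winner pays the price at which the last rival dropped out.
Limits ranked: 4,404 (Eli) > 3,296 (Chen) > 2,168 (Dara) > 1,536 (Quinn) > 1,380 (Noor) > 969 (Ben)
Bidding ends when Chen exits at $3,296; Eli takes it.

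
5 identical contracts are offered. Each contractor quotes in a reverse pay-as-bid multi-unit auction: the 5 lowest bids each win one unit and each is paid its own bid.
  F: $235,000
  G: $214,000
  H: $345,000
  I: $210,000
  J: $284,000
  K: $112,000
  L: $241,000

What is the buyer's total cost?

Total cost: $1,012,000

Bids ranked low→high: 112,000 (K), 210,000 (I), 214,000 (G), 235,000 (F), 241,000 (L), 284,000 (J), 345,000 (H)
The 5 lowest are K, I, G, F, L.
Total cost = 112,000 + 210,000 + 214,000 + 235,000 + 241,000 = $1,012,000.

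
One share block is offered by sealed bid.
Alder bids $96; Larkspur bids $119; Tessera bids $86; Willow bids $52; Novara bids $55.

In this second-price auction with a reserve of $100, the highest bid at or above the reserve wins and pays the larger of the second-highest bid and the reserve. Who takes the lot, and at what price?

Larkspur pays $100

Bids ranked: 119 (Larkspur) > 96 (Alder) > 86 (Tessera) > 55 (Novara) > 52 (Willow)
Larkspur has the top bid at or above the reserve ($119).
Second-highest bid $96 is below the reserve $100, so the reserve binds → payment $100.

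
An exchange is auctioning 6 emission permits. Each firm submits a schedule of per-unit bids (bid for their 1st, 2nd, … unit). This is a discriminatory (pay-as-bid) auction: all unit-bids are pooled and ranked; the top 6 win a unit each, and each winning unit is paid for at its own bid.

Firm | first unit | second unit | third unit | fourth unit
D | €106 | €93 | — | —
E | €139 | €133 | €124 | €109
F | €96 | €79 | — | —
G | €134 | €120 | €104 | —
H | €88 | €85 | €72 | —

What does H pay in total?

Merging the schedules and taking the best 6: 139 (E-1), 134 (G-1), 133 (E-2), 124 (E-3), 120 (G-2), 109 (E-4)
Next rejected bid: €106 (not a price — pay-as-bid).
H wins no units.

H pays €0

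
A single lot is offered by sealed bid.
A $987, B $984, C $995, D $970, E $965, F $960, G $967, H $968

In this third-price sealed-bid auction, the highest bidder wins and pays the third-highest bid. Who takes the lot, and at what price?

Bids in order: 995 (C) > 987 (A) > 984 (B) > 970 (D) > 968 (H) > 967 (G) > …
C wins; payment is bid #3 in the ranking = $984.

C pays $984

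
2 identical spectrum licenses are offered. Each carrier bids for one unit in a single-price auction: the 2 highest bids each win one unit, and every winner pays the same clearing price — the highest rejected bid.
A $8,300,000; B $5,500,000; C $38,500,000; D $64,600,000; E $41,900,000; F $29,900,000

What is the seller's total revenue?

Ordering the bids: 64,600,000 (D), 41,900,000 (E), 38,500,000 (C), 29,900,000 (F), …
The 2 highest are D, E.
Highest unsuccessful bid: $38,500,000 → clearing price.
Total revenue = 2 × $38,500,000 = $77,000,000.

Total revenue: $77,000,000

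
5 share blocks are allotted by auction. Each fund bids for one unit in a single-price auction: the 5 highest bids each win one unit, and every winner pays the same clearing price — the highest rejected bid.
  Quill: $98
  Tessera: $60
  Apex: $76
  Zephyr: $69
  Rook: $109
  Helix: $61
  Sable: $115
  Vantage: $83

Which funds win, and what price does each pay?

Sable, Rook, Quill, Vantage, Apex; each pays $69

Ordering the bids: 115 (Sable), 109 (Rook), 98 (Quill), 83 (Vantage), 76 (Apex), 69 (Zephyr), 61 (Helix), …
Top 5: Sable, Rook, Quill, Vantage, Apex.
First losing bid is Zephyr's $69, which sets the uniform price.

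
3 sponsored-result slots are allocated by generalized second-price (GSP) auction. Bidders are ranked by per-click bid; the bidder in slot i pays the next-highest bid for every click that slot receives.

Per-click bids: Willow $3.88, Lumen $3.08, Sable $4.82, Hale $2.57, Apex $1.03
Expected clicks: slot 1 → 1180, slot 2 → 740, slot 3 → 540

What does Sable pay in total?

Ranked by bid: $4.82 (Sable) > $3.88 (Willow) > $3.08 (Lumen) > $2.57 (Hale) > …
Sable holds slot 1 → pays next bid $3.88 × 1180 clicks = $4578.40.

Sable pays $4578.40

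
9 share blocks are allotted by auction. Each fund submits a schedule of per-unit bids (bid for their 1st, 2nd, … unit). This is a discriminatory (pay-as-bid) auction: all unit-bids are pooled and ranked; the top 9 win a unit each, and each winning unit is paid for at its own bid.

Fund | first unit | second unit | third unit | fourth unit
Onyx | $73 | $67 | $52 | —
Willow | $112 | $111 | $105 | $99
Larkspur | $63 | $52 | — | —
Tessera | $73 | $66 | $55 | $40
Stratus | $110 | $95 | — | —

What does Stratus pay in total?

All unit-bids, highest first — top 9: 112 (Willow-1), 111 (Willow-2), 110 (Stratus-1), 105 (Willow-3), 99 (Willow-4), 95 (Stratus-2), 73 (Onyx-1), 73 (Tessera-1), 67 (Onyx-2)
Next rejected bid: $66 (not a price — pay-as-bid).
Stratus's winning unit-bids: 110 + 95 = $205.

Stratus pays $205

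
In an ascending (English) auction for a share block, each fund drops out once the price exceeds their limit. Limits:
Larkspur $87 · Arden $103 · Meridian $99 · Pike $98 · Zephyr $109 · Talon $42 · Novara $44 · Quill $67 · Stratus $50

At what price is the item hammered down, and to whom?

Limits in order: 109 (Zephyr) > 103 (Arden) > 99 (Meridian) > 98 (Pike) > 87 (Larkspur) > 67 (Quill) > …
Arden is the last rival to drop out, at $103; Zephyr remains and wins at that price.

Zephyr wins at $103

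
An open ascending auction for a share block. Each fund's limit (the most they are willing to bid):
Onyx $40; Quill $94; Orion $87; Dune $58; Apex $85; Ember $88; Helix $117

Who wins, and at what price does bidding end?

Helix wins at $94

Limits in order: 117 (Helix) > 94 (Quill) > 88 (Ember) > 87 (Orion) > 85 (Apex) > 58 (Dune) > …
Once the price passes $94, only Helix is left; the hammer falls at Quill's limit of $94.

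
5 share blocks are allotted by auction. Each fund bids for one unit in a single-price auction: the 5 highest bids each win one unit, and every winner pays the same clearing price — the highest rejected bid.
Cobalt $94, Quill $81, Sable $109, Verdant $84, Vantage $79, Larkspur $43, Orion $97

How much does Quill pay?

Sorting: 109 (Sable), 97 (Orion), 94 (Cobalt), 84 (Verdant), 81 (Quill), 79 (Vantage), 43 (Larkspur)
The 5 highest are Sable, Orion, Cobalt, Verdant, Quill.
Highest unsuccessful bid: $79 → clearing price.
Quill wins → pays $79.

Quill pays $79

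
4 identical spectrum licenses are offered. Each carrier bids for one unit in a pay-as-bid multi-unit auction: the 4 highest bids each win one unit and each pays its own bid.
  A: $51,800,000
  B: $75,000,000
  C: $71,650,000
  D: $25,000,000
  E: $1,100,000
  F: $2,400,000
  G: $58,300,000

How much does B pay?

B pays $75,000,000

Ordering the bids: 75,000,000 (B), 71,650,000 (C), 58,300,000 (G), 51,800,000 (A), 25,000,000 (D), 2,400,000 (F), …
The 4 highest are B, C, G, A.
B wins → own bid $75,000,000.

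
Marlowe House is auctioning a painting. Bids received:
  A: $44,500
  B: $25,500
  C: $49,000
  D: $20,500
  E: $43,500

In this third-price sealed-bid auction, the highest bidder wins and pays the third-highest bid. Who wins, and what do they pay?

Third-price sealed-bid auction: the highest bidder wins and pays the third-highest bid.
Bids ranked: 49,000 (C) > 44,500 (A) > 43,500 (E) > 25,500 (B) > 20,500 (D)
C is highest; pays the third-highest bid, $43,500.

C pays $43,500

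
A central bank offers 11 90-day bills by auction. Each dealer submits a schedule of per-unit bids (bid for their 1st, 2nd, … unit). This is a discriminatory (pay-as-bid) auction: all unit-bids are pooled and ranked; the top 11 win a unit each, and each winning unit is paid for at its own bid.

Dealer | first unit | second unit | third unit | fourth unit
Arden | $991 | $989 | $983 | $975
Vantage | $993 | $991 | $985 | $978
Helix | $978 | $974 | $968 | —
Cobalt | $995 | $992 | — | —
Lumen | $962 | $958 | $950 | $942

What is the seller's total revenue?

Merging the schedules and taking the best 11: 995 (Cobalt-1), 993 (Vantage-1), 992 (Cobalt-2), 991 (Arden-1), 991 (Vantage-2), 989 (Arden-2), 985 (Vantage-3), 983 (Arden-3), 978 (Vantage-4), 978 (Helix-1), 975 (Arden-4)
Next rejected bid: $974 (not a price — pay-as-bid).
Each winning unit pays its own bid.
Revenue = 995 + 993 + 992 + 991 + 991 + 989 + 985 + 983 + 978 + 978 + 975 = $10,850.

Total revenue: $10,850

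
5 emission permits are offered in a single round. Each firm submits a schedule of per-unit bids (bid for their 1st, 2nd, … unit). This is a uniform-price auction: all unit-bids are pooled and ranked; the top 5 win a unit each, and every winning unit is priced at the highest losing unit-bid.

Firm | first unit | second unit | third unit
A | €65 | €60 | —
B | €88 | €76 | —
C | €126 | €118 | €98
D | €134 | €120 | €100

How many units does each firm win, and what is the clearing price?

C 2, D 3; clearing price €98

Pooled unit-bids ranked (top 5): 134 (D-1), 126 (C-1), 120 (D-2), 118 (C-2), 100 (D-3)
Highest rejected unit-bid = €98.
Allocation: C 2, D 3.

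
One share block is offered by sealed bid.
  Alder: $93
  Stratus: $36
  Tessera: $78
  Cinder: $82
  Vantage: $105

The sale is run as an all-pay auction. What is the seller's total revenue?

All-pay auction: the highest bidder wins the item, but every bidder pays their own bid.
Sorting bids: 105 (Vantage) > 93 (Alder) > 82 (Cinder) > 78 (Tessera) > 36 (Stratus)
Every bidder forfeits their bid regardless of winning.
Revenue = 93 + 36 + 78 + 82 + 105 = $394.

Total revenue: $394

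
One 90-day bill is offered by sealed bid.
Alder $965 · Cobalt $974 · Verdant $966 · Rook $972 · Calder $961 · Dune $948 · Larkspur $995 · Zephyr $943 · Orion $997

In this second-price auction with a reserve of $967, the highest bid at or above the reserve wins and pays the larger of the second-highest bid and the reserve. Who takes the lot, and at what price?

Rule: the highest bid at or above the reserve wins and pays the larger of the second-highest bid and the reserve.
Bids ranked: 997 (Orion) > 995 (Larkspur) > 974 (Cobalt) > 972 (Rook) > 966 (Verdant) > 965 (Alder) > …
Highest eligible bid: Orion at $997.
Second-highest bid $995 exceeds the reserve $967 → payment $995.

Orion pays $995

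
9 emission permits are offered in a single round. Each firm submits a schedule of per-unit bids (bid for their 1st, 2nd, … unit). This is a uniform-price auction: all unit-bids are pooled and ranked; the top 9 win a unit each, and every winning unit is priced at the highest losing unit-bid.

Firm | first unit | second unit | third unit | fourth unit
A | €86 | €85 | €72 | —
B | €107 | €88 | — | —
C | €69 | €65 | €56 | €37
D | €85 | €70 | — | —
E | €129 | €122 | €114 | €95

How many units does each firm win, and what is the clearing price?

A 2, B 2, D 1, E 4; clearing price €72

Pooled unit-bids ranked (top 9): 129 (E-1), 122 (E-2), 114 (E-3), 107 (B-1), 95 (E-4), 88 (B-2), 86 (A-1), 85 (A-2), 85 (D-1)
Highest rejected unit-bid = €72.
Allocation: A 2, B 2, D 1, E 4.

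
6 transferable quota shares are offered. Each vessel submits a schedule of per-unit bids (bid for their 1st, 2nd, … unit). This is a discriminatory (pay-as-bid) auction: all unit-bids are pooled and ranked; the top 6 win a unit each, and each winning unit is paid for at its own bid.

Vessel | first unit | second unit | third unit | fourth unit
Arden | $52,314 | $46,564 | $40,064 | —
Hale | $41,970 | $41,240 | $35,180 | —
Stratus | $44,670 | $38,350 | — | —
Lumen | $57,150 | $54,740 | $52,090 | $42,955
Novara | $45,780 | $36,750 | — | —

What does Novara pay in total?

All unit-bids, highest first — top 6: 57,150 (Lumen-1), 54,740 (Lumen-2), 52,314 (Arden-1), 52,090 (Lumen-3), 46,564 (Arden-2), 45,780 (Novara-1)
Next rejected bid: $44,670 (not a price — pay-as-bid).
Novara's winning unit-bids: 45,780 = $45,780.

Novara pays $45,780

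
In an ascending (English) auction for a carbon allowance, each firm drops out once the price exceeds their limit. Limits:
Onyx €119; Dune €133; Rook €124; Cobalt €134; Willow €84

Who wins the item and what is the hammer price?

Cobalt wins at €133

Open ascending-bid auction: the price rises until one bidder remains; the winner pays the price at which the last rival dropped out.
Limits in order: 134 (Cobalt) > 133 (Dune) > 124 (Rook) > 119 (Onyx) > 84 (Willow)
Dune is the last rival to drop out, at €133; Cobalt remains and wins at that price.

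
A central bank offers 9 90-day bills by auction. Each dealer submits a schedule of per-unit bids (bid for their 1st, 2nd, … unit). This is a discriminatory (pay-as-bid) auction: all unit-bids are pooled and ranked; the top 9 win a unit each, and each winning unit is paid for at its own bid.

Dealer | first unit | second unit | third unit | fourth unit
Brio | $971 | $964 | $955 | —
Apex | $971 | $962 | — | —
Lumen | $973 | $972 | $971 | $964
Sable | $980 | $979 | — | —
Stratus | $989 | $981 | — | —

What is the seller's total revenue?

Total revenue: $8,787

Pooled unit-bids ranked (top 9): 989 (Stratus-1), 981 (Stratus-2), 980 (Sable-1), 979 (Sable-2), 973 (Lumen-1), 972 (Lumen-2), 971 (Brio-1), 971 (Apex-1), 971 (Lumen-3)
Next rejected bid: $964 (not a price — pay-as-bid).
Each winning unit pays its own bid.
Revenue = 989 + 981 + 980 + 979 + 973 + 972 + 971 + 971 + 971 = $8,787.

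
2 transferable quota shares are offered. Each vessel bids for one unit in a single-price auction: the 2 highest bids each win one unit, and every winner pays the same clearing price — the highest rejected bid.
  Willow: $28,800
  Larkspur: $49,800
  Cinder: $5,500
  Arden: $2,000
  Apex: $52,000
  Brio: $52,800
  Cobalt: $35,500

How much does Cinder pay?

Bids ranked high→low: 52,800 (Brio), 52,000 (Apex), 49,800 (Larkspur), 35,500 (Cobalt), …
The 2 highest are Brio, Apex.
First losing bid is Larkspur's $49,800, which sets the uniform price.
Cinder does not win → pays $0.

Cinder pays $0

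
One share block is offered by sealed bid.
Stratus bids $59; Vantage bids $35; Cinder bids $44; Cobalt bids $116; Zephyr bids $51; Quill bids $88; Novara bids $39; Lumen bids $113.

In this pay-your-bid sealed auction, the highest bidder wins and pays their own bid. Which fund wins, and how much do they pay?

Cobalt pays $116

Rule: the highest bidder wins and pays their own bid.
Sorting bids: 116 (Cobalt) > 113 (Lumen) > 88 (Quill) > 59 (Stratus) > 51 (Zephyr) > 44 (Cinder) > …
Cobalt is highest → pays own bid, $116.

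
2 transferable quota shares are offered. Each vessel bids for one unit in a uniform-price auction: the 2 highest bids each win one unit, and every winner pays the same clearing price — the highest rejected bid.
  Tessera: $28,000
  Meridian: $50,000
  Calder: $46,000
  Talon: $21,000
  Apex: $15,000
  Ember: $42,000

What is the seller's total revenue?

Total revenue: $84,000

Sorting: 50,000 (Meridian), 46,000 (Calder), 42,000 (Ember), 28,000 (Tessera), …
Top 2: Meridian, Calder.
Clearing price = highest rejected bid = $42,000.
Total revenue = 2 × $42,000 = $84,000.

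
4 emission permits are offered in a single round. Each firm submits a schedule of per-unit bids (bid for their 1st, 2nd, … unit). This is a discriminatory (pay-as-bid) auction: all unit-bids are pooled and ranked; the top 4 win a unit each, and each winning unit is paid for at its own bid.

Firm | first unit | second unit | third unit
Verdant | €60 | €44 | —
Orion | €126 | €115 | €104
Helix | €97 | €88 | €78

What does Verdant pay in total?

Verdant pays €0

Merging the schedules and taking the best 4: 126 (Orion-1), 115 (Orion-2), 104 (Orion-3), 97 (Helix-1)
Next rejected bid: €88 (not a price — pay-as-bid).
Verdant wins no units.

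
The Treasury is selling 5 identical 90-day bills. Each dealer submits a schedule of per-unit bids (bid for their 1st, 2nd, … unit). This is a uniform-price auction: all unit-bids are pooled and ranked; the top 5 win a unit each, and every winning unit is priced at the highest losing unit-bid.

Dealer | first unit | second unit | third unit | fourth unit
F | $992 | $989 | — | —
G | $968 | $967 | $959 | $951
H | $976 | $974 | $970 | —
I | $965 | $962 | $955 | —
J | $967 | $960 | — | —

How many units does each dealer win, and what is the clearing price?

All unit-bids, highest first — top 5: 992 (F-1), 989 (F-2), 976 (H-1), 974 (H-2), 970 (H-3)
First bid not allocated: $968.
Allocation: F 2, H 3.

F 2, H 3; clearing price $968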